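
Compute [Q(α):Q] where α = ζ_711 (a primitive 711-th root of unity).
[Q(α):Q] = 468

The minimal polynomial of ζ_711 over Q is the 711-th cyclotomic polynomial Φ_711(x), which is irreducible over Q and has degree φ(711) = 468. Hence [Q(α):Q] = φ(711) = 468.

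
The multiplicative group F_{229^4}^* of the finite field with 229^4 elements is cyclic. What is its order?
|F_{229^4}^*| = 2750058480

F_{229^4} has 229^4 = 2750058481 elements; its multiplicative group consists of all nonzero elements, so |F_{229^4}^*| = 2750058481 - 1 = 2750058480. (It is cyclic since any finite subgroup of the multiplicative group of a field is cyclic.)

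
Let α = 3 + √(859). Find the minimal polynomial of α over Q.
m_α(x) = x^2 - 6x - 850

From α - 3 = √(859), squaring gives (α - 3)^2 = 859, i.e. α^2 - 6α + 9 = 859, so α^2 - 6α - 850 = 0. The discriminant of x^2 - 6x - 850 is (-6)^2 - 4·(-850) = 36 + 3400 = 3436, and 4·(859) is not a perfect square in Q since 859 is squarefree and ≠ 1. Hence x^2 - 6x - 850 is irreducible over Q and is the minimal polynomial of α.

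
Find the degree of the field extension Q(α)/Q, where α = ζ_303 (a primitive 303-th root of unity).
[Q(α):Q] = 200

The minimal polynomial of ζ_303 over Q is the 303-th cyclotomic polynomial Φ_303(x), which is irreducible over Q and has degree φ(303) = 200. Hence [Q(α):Q] = φ(303) = 200.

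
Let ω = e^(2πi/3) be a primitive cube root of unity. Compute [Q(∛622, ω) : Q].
[Q(∛622, ω) : Q] = 6

[Q(∛622):Q] = 3 (min poly x^3 - 622, irreducible since 622 is not a perfect cube). [Q(ω):Q] = 2 (min poly x^2 + x + 1). Since Q(∛622) ⊂ R and ω ∉ R, we have ω ∉ Q(∛622), so x^2 + x + 1 remains irreducible over Q(∛622) and [Q(∛622, ω) : Q(∛622)] = 2. By the tower law, [Q(∛622, ω) : Q] = 3 · 2 = 6. (In fact Q(∛622, ω) is the splitting field of x^3 - 622 over Q.)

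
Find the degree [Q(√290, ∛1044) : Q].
[Q(√290, ∛1044) : Q] = 6

Let L = Q(√290, ∛1044). Since Q(√290) ⊂ L and [Q(√290):Q] = 2, the tower law gives 2 | [L:Q]. Likewise Q(∛1044) ⊂ L with [Q(∛1044):Q] = 3 (because 1044 is not a perfect cube), so 3 | [L:Q]. As gcd(2,3) = 1, [L:Q] is divisible by 6. Conversely L is generated over Q by √290 and ∛1044, so [L:Q] ≤ 2·3 = 6. Therefore [Q(√290, ∛1044) : Q] = 6.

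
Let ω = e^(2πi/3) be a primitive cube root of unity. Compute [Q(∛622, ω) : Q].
[Q(∛622, ω) : Q] = 6

[Q(∛622):Q] = 3 (min poly x^3 - 622, irreducible since 622 is not a perfect cube). [Q(ω):Q] = 2 (min poly x^2 + x + 1). Since Q(∛622) ⊂ R and ω ∉ R, we have ω ∉ Q(∛622), so x^2 + x + 1 remains irreducible over Q(∛622) and [Q(∛622, ω) : Q(∛622)] = 2. By the tower law, [Q(∛622, ω) : Q] = 3 · 2 = 6. (In fact Q(∛622, ω) is the splitting field of x^3 - 622 over Q.)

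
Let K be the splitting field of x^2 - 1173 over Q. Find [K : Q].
[K : Q] = 2

f(x) = x^2 - 1173 factors as (x - √1173)(x + √1173). The splitting field is K = Q(√1173). Since 1173 is squarefree and > 1, it is not a perfect square, so x^2 - 1173 is irreducible over Q and [Q(√1173) : Q] = 2. Hence [K : Q] = 2.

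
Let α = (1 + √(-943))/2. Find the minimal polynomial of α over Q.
m_α(x) = x^2 - x + 236

From 2α - 1 = √(-943), squaring gives (2α - 1)^2 = -943, i.e. 4α^2 - 4α + 1 = -943, so α^2 - α + (1 + 943)/4 = 0. Since -943 ≡ 1 (mod 4), (1 + 943)/4 = 236 ∈ Z. The polynomial x^2 - x + 236 has discriminant 1 - 4·(236) = -943, which is not a perfect square in Q (d = -943 is squarefree and ≠ 1), so x^2 - x + 236 is irreducible over Q. It is the minimal polynomial of α.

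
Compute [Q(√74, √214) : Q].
[Q(√74, √214) : Q] = 4

[Q(√74):Q] = 2 (min poly x^2 - 74, irreducible since 74 is squarefree > 1). For the top step, suppose √214 ∈ Q(√74), say √214 = c + d√74 with c, d ∈ Q. Squaring: 214 = c^2 + 74d^2 + 2cd√74. Since √74 ∉ Q this forces 2cd = 0. If d = 0 then √214 = c ∈ Q, contradicting 214 squarefree > 1. If c = 0 then 214 = 74d^2, so 74·214 = (74d)^2 is a perfect square in Q — but 74·214 = 15836 is not a perfect square (since 74 and 214 are distinct squarefree integers). Contradiction. Hence √214 ∉ Q(√74), so x^2 - 214 stays irreducible over Q(√74) and [Q(√74, √214) : Q(√74)] = 2. By the tower law, [Q(√74, √214) : Q] = 2 · 2 = 4.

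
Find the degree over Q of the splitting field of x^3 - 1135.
[K : Q] = 6

The roots of x^3 - 1135 are ∛1135, ω∛1135, ω^2∛1135 where ω = e^(2πi/3) is a primitive cube root of unity, so K = Q(∛1135, ω). Now [Q(∛1135):Q] = 3 (since 1135 is not a perfect cube, x^3 - 1135 is irreducible) and [Q(ω):Q] = 2. Both 2 and 3 divide [K:Q], and [K:Q] ≤ 3·2 = 6, so [K:Q] = 6. (Equivalently: Q(∛1135) ⊂ R but ω ∉ R, so [K : Q(∛1135)] = 2.)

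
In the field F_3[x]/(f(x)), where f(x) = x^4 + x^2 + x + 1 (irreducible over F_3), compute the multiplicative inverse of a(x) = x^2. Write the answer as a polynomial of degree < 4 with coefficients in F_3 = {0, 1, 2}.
a(x)^(-1) ≡ x^3 + 2x^2 + x (mod f(x))

Since f is irreducible over F_3, F_3[x]/(f) is a field and a(x) ≠ 0 has an inverse. Apply the extended Euclidean algorithm to f(x) and a(x) in F_3[x]: f(x) = (x^2 + 1)·a(x) + (x + 1);  a(x) = (x + 2)·(x + 1) + (1). The last nonzero remainder is the constant 1 = gcd(f, a) in F_3. Back-substituting through the division chain expresses 1 = s(x)·a(x) + t(x)·f(x) with s(x) ≡ x^3 + 2x^2 + x (mod f), so a(x)^(-1) ≡ s(x) = x^3 + 2x^2 + x (mod f). Check: (x^2)·(x^3 + 2x^2 + x) = x^5 + 2x^4 + x^3 ≡ 1 (mod x^4 + x^2 + x + 1).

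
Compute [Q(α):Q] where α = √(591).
[Q(α):Q] = 2

[Q(α):Q] equals the degree of the minimal polynomial of α. Here α^2 = 591 and x^2 - 591 is irreducible (d = 591 is squarefree, ≠ 1, hence not a square), so deg(m_α) = 2. Thus [Q(α):Q] = 2.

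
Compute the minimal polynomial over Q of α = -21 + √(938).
m_α(x) = x^2 + 42x - 497

From α + 21 = √(938), squaring gives (α + 21)^2 = 938, i.e. α^2 + 42α + 441 = 938, so α^2 + 42α - 497 = 0. The discriminant of x^2 + 42x - 497 is (42)^2 - 4·(-497) = 1764 + 1988 = 3752, and 4·(938) is not a perfect square in Q since 938 is squarefree and ≠ 1. Hence x^2 + 42x - 497 is irreducible over Q and is the minimal polynomial of α.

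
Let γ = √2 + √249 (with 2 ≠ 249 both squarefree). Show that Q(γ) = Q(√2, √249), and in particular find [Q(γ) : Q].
[Q(γ) : Q] = 4 (equivalently, Q(γ) = Q(√2, √249))

Obviously Q(γ) ⊆ Q(√2, √249), and [Q(√2, √249):Q] = 4 (since 2, 249 are distinct squarefree integers > 1 with 498 not a perfect square). To show equality we compute the minimal polynomial of γ. From γ = √2 + √249: γ^2 = 2 + 2√(498) + 249 = 251 + 2√(498), so γ^2 - 251 = 2√(498); squaring, (γ^2 - 251)^2 = 4·498, i.e. γ^4 - 502γ^2 + 63001 - 1992 = 0, i.e. γ^4 - 502γ^2 + 61009 = 0. So γ is a root of x^4 - 502x^2 + 61009. This polynomial is irreducible over Q: it has no rational root (each ±√2 ± √249 is irrational), and any factorization into two quadratics over Q would force √(498) ∈ Q (pairing opposite roots) or √2, √249 ∈ Q (other pairings), all impossible. Hence [Q(γ):Q] = 4 = [Q(√2, √249):Q], so Q(γ) = Q(√2, √249).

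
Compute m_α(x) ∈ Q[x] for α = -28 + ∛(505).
m_α(x) = x^3 + 84x^2 + 2352x + 21447

Set β = α + 28 = ∛(505), so β^3 = 505. Then (α + 28)^3 - 505 = 0, i.e. α is a root of g(x) = (x + 28)^3 - 505 = x^3 + 84x^2 + 2352x + 21447. Since g(x) = h(x + 28) where h(x) = x^3 - 505, and h is irreducible over Q (because 505 is not a perfect cube, so h has no rational root, and a monic cubic with no rational root is irreducible), g is also irreducible (irreducibility is preserved under the substitution x → x + 28). Hence m_α(x) = x^3 + 84x^2 + 2352x + 21447.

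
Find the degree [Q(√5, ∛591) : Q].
[Q(√5, ∛591) : Q] = 6

Let L = Q(√5, ∛591). Since Q(√5) ⊂ L and [Q(√5):Q] = 2, the tower law gives 2 | [L:Q]. Likewise Q(∛591) ⊂ L with [Q(∛591):Q] = 3 (because 591 is not a perfect cube), so 3 | [L:Q]. As gcd(2,3) = 1, [L:Q] is divisible by 6. Conversely L is generated over Q by √5 and ∛591, so [L:Q] ≤ 2·3 = 6. Therefore [Q(√5, ∛591) : Q] = 6.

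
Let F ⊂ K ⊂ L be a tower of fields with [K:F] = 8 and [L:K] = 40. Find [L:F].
[L:F] = 320

The tower law says that for any tower of field extensions F ⊂ K ⊂ L with finite degrees, [L:F] = [L:K] · [K:F]. Here this gives [L:F] = 40 · 8 = 320.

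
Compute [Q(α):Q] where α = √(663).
[Q(α):Q] = 2

[Q(α):Q] equals the degree of the minimal polynomial of α. Here α^2 = 663 and x^2 - 663 is irreducible (d = 663 is squarefree, ≠ 1, hence not a square), so deg(m_α) = 2. Thus [Q(α):Q] = 2.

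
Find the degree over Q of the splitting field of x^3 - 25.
[K : Q] = 6

The roots of x^3 - 25 are ∛25, ω∛25, ω^2∛25 where ω = e^(2πi/3) is a primitive cube root of unity, so K = Q(∛25, ω). Now [Q(∛25):Q] = 3 (since 25 is not a perfect cube, x^3 - 25 is irreducible) and [Q(ω):Q] = 2. Both 2 and 3 divide [K:Q], and [K:Q] ≤ 3·2 = 6, so [K:Q] = 6. (Equivalently: Q(∛25) ⊂ R but ω ∉ R, so [K : Q(∛25)] = 2.)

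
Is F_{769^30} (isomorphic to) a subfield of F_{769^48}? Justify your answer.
No: F_{769^30} is not a subfield of F_{769^48}

F_{p^m} embeds in F_{p^n} iff m | n. Here 30 ∤ 48 (since 48 = 1·30 + 18 with remainder 18 ≠ 0), so F_{769^30} is not a subfield of F_{769^48}. Equivalently: if it were, the tower law would give 30 = [F_{769^30}:F_769] dividing [F_{769^48}:F_769] = 48, contradiction.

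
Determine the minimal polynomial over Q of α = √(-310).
m_α(x) = x^2 + 310

α satisfies α^2 + 310 = 0, so x^2 + 310 annihilates α. Since d = -310 is squarefree and ≠ 1, it is not a perfect square in Q, so x^2 + 310 has no rational root and is therefore irreducible over Q (a degree-2 polynomial over a field is irreducible iff it has no root). Hence m_α(x) = x^2 + 310.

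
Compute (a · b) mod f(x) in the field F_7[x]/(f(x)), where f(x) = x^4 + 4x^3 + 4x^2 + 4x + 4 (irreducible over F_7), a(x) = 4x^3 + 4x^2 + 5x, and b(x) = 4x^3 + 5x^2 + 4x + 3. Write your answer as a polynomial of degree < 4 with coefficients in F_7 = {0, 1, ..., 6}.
a · b ≡ 5x + 4 (mod f(x))

Multiply in F_7[x]: a(x)·b(x) = (4x^3 + 4x^2 + 5x)·(4x^3 + 5x^2 + 4x + 3) = 2x^6 + x^5 + 4x^3 + 4x^2 + x. This has degree ≥ 4, so divide by f(x) over F_7: 2x^6 + x^5 + 4x^3 + 4x^2 + x = (2x^2 + 6)·(x^4 + 4x^3 + 4x^2 + 4x + 4) + (5x + 4). Hence a·b ≡ 5x + 4 (mod f). (F_7[x]/(f) is a field with 7^4 = 2401 elements since f is irreducible of degree 4.)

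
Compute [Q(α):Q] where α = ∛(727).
[Q(α):Q] = 3

The minimal polynomial of α is x^3 - 727, irreducible over Q since 727 is not a perfect cube (so x^3 - 727 has no rational root). Hence [Q(α):Q] = deg(m_α) = 3.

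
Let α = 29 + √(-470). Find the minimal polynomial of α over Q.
m_α(x) = x^2 - 58x + 1311

From α - 29 = √(-470), squaring gives (α - 29)^2 = -470, i.e. α^2 - 58α + 841 = -470, so α^2 - 58α + 1311 = 0. The discriminant of x^2 - 58x + 1311 is (-58)^2 - 4·(1311) = 3364 - 5244 = -1880, and 4·(-470) is not a perfect square in Q since -470 is squarefree and ≠ 1. Hence x^2 - 58x + 1311 is irreducible over Q and is the minimal polynomial of α.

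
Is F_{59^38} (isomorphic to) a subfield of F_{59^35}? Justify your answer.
No: F_{59^38} is not a subfield of F_{59^35}

F_{p^m} embeds in F_{p^n} iff m | n. Here 38 ∤ 35 (since 35 = 0·38 + 35 with remainder 35 ≠ 0), so F_{59^38} is not a subfield of F_{59^35}. Equivalently: if it were, the tower law would give 38 = [F_{59^38}:F_59] dividing [F_{59^35}:F_59] = 35, contradiction.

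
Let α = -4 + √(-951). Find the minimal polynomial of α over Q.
m_α(x) = x^2 + 8x + 967

From α + 4 = √(-951), squaring gives (α + 4)^2 = -951, i.e. α^2 + 8α + 16 = -951, so α^2 + 8α + 967 = 0. The discriminant of x^2 + 8x + 967 is (8)^2 - 4·(967) = 64 - 3868 = -3804, and 4·(-951) is not a perfect square in Q since -951 is squarefree and ≠ 1. Hence x^2 + 8x + 967 is irreducible over Q and is the minimal polynomial of α.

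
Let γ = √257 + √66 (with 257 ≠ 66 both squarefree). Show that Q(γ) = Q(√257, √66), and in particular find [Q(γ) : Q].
[Q(γ) : Q] = 4 (equivalently, Q(γ) = Q(√257, √66))

Obviously Q(γ) ⊆ Q(√257, √66), and [Q(√257, √66):Q] = 4 (since 257, 66 are distinct squarefree integers > 1 with 16962 not a perfect square). To show equality we compute the minimal polynomial of γ. From γ = √257 + √66: γ^2 = 257 + 2√(16962) + 66 = 323 + 2√(16962), so γ^2 - 323 = 2√(16962); squaring, (γ^2 - 323)^2 = 4·16962, i.e. γ^4 - 646γ^2 + 104329 - 67848 = 0, i.e. γ^4 - 646γ^2 + 36481 = 0. So γ is a root of x^4 - 646x^2 + 36481. This polynomial is irreducible over Q: it has no rational root (each ±√257 ± √66 is irrational), and any factorization into two quadratics over Q would force √(16962) ∈ Q (pairing opposite roots) or √257, √66 ∈ Q (other pairings), all impossible. Hence [Q(γ):Q] = 4 = [Q(√257, √66):Q], so Q(γ) = Q(√257, √66).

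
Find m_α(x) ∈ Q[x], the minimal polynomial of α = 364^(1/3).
m_α(x) = x^3 - 364

α satisfies α^3 = 364, so x^3 - 364 annihilates α. By the rational root test, a rational root p/q (in lowest terms) of x^3 - 364 would satisfy p^3 = 364 q^3, forcing q = 1 and p^3 = 364; but 364 is not a perfect cube, contradiction. A monic cubic over Q with no rational root is irreducible (any nontrivial factorization would include a linear factor). Hence x^3 - 364 is the minimal polynomial of α, and in particular [Q(α):Q] = 3.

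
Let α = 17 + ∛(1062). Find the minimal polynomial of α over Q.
m_α(x) = x^3 - 51x^2 + 867x - 5975

Set β = α - 17 = ∛(1062), so β^3 = 1062. Then (α - 17)^3 - 1062 = 0, i.e. α is a root of g(x) = (x - 17)^3 - 1062 = x^3 - 51x^2 + 867x - 5975. Since g(x) = h(x - 17) where h(x) = x^3 - 1062, and h is irreducible over Q (because 1062 is not a perfect cube, so h has no rational root, and a monic cubic with no rational root is irreducible), g is also irreducible (irreducibility is preserved under the substitution x → x - 17). Hence m_α(x) = x^3 - 51x^2 + 867x - 5975.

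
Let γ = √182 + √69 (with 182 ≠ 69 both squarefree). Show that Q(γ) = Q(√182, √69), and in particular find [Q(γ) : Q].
[Q(γ) : Q] = 4 (equivalently, Q(γ) = Q(√182, √69))

Obviously Q(γ) ⊆ Q(√182, √69), and [Q(√182, √69):Q] = 4 (since 182, 69 are distinct squarefree integers > 1 with 12558 not a perfect square). To show equality we compute the minimal polynomial of γ. From γ = √182 + √69: γ^2 = 182 + 2√(12558) + 69 = 251 + 2√(12558), so γ^2 - 251 = 2√(12558); squaring, (γ^2 - 251)^2 = 4·12558, i.e. γ^4 - 502γ^2 + 63001 - 50232 = 0, i.e. γ^4 - 502γ^2 + 12769 = 0. So γ is a root of x^4 - 502x^2 + 12769. This polynomial is irreducible over Q: it has no rational root (each ±√182 ± √69 is irrational), and any factorization into two quadratics over Q would force √(12558) ∈ Q (pairing opposite roots) or √182, √69 ∈ Q (other pairings), all impossible. Hence [Q(γ):Q] = 4 = [Q(√182, √69):Q], so Q(γ) = Q(√182, √69).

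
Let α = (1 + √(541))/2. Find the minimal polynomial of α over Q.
m_α(x) = x^2 - x - 135

From 2α - 1 = √(541), squaring gives (2α - 1)^2 = 541, i.e. 4α^2 - 4α + 1 = 541, so α^2 - α + (1 - 541)/4 = 0. Since 541 ≡ 1 (mod 4), (1 - 541)/4 = -135 ∈ Z. The polynomial x^2 - x - 135 has discriminant 1 - 4·(-135) = 541, which is not a perfect square in Q (d = 541 is squarefree and ≠ 1), so x^2 - x - 135 is irreducible over Q. It is the minimal polynomial of α.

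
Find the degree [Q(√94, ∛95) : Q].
[Q(√94, ∛95) : Q] = 6

Let L = Q(√94, ∛95). Since Q(√94) ⊂ L and [Q(√94):Q] = 2, the tower law gives 2 | [L:Q]. Likewise Q(∛95) ⊂ L with [Q(∛95):Q] = 3 (because 95 is not a perfect cube), so 3 | [L:Q]. As gcd(2,3) = 1, [L:Q] is divisible by 6. Conversely L is generated over Q by √94 and ∛95, so [L:Q] ≤ 2·3 = 6. Therefore [Q(√94, ∛95) : Q] = 6.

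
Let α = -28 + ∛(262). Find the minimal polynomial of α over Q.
m_α(x) = x^3 + 84x^2 + 2352x + 21690

Set β = α + 28 = ∛(262), so β^3 = 262. Then (α + 28)^3 - 262 = 0, i.e. α is a root of g(x) = (x + 28)^3 - 262 = x^3 + 84x^2 + 2352x + 21690. Since g(x) = h(x + 28) where h(x) = x^3 - 262, and h is irreducible over Q (because 262 is not a perfect cube, so h has no rational root, and a monic cubic with no rational root is irreducible), g is also irreducible (irreducibility is preserved under the substitution x → x + 28). Hence m_α(x) = x^3 + 84x^2 + 2352x + 21690.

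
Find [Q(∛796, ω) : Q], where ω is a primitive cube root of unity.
[Q(∛796, ω) : Q] = 6

[Q(∛796):Q] = 3 (min poly x^3 - 796, irreducible since 796 is not a perfect cube). [Q(ω):Q] = 2 (min poly x^2 + x + 1). Since Q(∛796) ⊂ R and ω ∉ R, we have ω ∉ Q(∛796), so x^2 + x + 1 remains irreducible over Q(∛796) and [Q(∛796, ω) : Q(∛796)] = 2. By the tower law, [Q(∛796, ω) : Q] = 3 · 2 = 6. (In fact Q(∛796, ω) is the splitting field of x^3 - 796 over Q.)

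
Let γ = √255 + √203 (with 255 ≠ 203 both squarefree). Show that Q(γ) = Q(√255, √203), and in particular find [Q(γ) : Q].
[Q(γ) : Q] = 4 (equivalently, Q(γ) = Q(√255, √203))

Obviously Q(γ) ⊆ Q(√255, √203), and [Q(√255, √203):Q] = 4 (since 255, 203 are distinct squarefree integers > 1 with 51765 not a perfect square). To show equality we compute the minimal polynomial of γ. From γ = √255 + √203: γ^2 = 255 + 2√(51765) + 203 = 458 + 2√(51765), so γ^2 - 458 = 2√(51765); squaring, (γ^2 - 458)^2 = 4·51765, i.e. γ^4 - 916γ^2 + 209764 - 207060 = 0, i.e. γ^4 - 916γ^2 + 2704 = 0. So γ is a root of x^4 - 916x^2 + 2704. This polynomial is irreducible over Q: it has no rational root (each ±√255 ± √203 is irrational), and any factorization into two quadratics over Q would force √(51765) ∈ Q (pairing opposite roots) or √255, √203 ∈ Q (other pairings), all impossible. Hence [Q(γ):Q] = 4 = [Q(√255, √203):Q], so Q(γ) = Q(√255, √203).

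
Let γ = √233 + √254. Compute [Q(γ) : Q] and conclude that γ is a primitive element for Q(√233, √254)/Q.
[Q(γ) : Q] = 4 (equivalently, Q(γ) = Q(√233, √254))

Obviously Q(γ) ⊆ Q(√233, √254), and [Q(√233, √254):Q] = 4 (since 233, 254 are distinct squarefree integers > 1 with 59182 not a perfect square). To show equality we compute the minimal polynomial of γ. From γ = √233 + √254: γ^2 = 233 + 2√(59182) + 254 = 487 + 2√(59182), so γ^2 - 487 = 2√(59182); squaring, (γ^2 - 487)^2 = 4·59182, i.e. γ^4 - 974γ^2 + 237169 - 236728 = 0, i.e. γ^4 - 974γ^2 + 441 = 0. So γ is a root of x^4 - 974x^2 + 441. This polynomial is irreducible over Q: it has no rational root (each ±√233 ± √254 is irrational), and any factorization into two quadratics over Q would force √(59182) ∈ Q (pairing opposite roots) or √233, √254 ∈ Q (other pairings), all impossible. Hence [Q(γ):Q] = 4 = [Q(√233, √254):Q], so Q(γ) = Q(√233, √254).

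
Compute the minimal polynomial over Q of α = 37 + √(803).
m_α(x) = x^2 - 74x + 566

From α - 37 = √(803), squaring gives (α - 37)^2 = 803, i.e. α^2 - 74α + 1369 = 803, so α^2 - 74α + 566 = 0. The discriminant of x^2 - 74x + 566 is (-74)^2 - 4·(566) = 5476 - 2264 = 3212, and 4·(803) is not a perfect square in Q since 803 is squarefree and ≠ 1. Hence x^2 - 74x + 566 is irreducible over Q and is the minimal polynomial of α.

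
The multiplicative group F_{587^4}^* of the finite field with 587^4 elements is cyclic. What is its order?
|F_{587^4}^*| = 118727795760

F_{587^4} has 587^4 = 118727795761 elements; its multiplicative group consists of all nonzero elements, so |F_{587^4}^*| = 118727795761 - 1 = 118727795760. (It is cyclic since any finite subgroup of the multiplicative group of a field is cyclic.)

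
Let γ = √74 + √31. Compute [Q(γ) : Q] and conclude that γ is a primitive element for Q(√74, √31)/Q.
[Q(γ) : Q] = 4 (equivalently, Q(γ) = Q(√74, √31))

Obviously Q(γ) ⊆ Q(√74, √31), and [Q(√74, √31):Q] = 4 (since 74, 31 are distinct squarefree integers > 1 with 2294 not a perfect square). To show equality we compute the minimal polynomial of γ. From γ = √74 + √31: γ^2 = 74 + 2√(2294) + 31 = 105 + 2√(2294), so γ^2 - 105 = 2√(2294); squaring, (γ^2 - 105)^2 = 4·2294, i.e. γ^4 - 210γ^2 + 11025 - 9176 = 0, i.e. γ^4 - 210γ^2 + 1849 = 0. So γ is a root of x^4 - 210x^2 + 1849. This polynomial is irreducible over Q: it has no rational root (each ±√74 ± √31 is irrational), and any factorization into two quadratics over Q would force √(2294) ∈ Q (pairing opposite roots) or √74, √31 ∈ Q (other pairings), all impossible. Hence [Q(γ):Q] = 4 = [Q(√74, √31):Q], so Q(γ) = Q(√74, √31).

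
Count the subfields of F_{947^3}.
F_{947^3} has 2 subfields

The subfields of F_{p^n} are exactly the fields F_{p^d} for d | n (each is the fixed field of the unique index-d subgroup of Gal(F_{p^n}/F_p) ≅ Z/nZ). The divisors of n = 3 are {1, 3}, giving 2 subfields: F_{947^1}, F_{947^3}.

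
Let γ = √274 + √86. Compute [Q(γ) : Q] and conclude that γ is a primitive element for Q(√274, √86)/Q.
[Q(γ) : Q] = 4 (equivalently, Q(γ) = Q(√274, √86))

Obviously Q(γ) ⊆ Q(√274, √86), and [Q(√274, √86):Q] = 4 (since 274, 86 are distinct squarefree integers > 1 with 23564 not a perfect square). To show equality we compute the minimal polynomial of γ. From γ = √274 + √86: γ^2 = 274 + 2√(23564) + 86 = 360 + 2√(23564), so γ^2 - 360 = 2√(23564); squaring, (γ^2 - 360)^2 = 4·23564, i.e. γ^4 - 720γ^2 + 129600 - 94256 = 0, i.e. γ^4 - 720γ^2 + 35344 = 0. So γ is a root of x^4 - 720x^2 + 35344. This polynomial is irreducible over Q: it has no rational root (each ±√274 ± √86 is irrational), and any factorization into two quadratics over Q would force √(23564) ∈ Q (pairing opposite roots) or √274, √86 ∈ Q (other pairings), all impossible. Hence [Q(γ):Q] = 4 = [Q(√274, √86):Q], so Q(γ) = Q(√274, √86).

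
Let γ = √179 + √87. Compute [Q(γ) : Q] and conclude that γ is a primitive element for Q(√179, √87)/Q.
[Q(γ) : Q] = 4 (equivalently, Q(γ) = Q(√179, √87))

Obviously Q(γ) ⊆ Q(√179, √87), and [Q(√179, √87):Q] = 4 (since 179, 87 are distinct squarefree integers > 1 with 15573 not a perfect square). To show equality we compute the minimal polynomial of γ. From γ = √179 + √87: γ^2 = 179 + 2√(15573) + 87 = 266 + 2√(15573), so γ^2 - 266 = 2√(15573); squaring, (γ^2 - 266)^2 = 4·15573, i.e. γ^4 - 532γ^2 + 70756 - 62292 = 0, i.e. γ^4 - 532γ^2 + 8464 = 0. So γ is a root of x^4 - 532x^2 + 8464. This polynomial is irreducible over Q: it has no rational root (each ±√179 ± √87 is irrational), and any factorization into two quadratics over Q would force √(15573) ∈ Q (pairing opposite roots) or √179, √87 ∈ Q (other pairings), all impossible. Hence [Q(γ):Q] = 4 = [Q(√179, √87):Q], so Q(γ) = Q(√179, √87).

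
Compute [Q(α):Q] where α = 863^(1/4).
[Q(α):Q] = 4

α is a root of x^4 - 863. By Eisenstein's criterion at the prime p = 863 (which divides the constant term 863 but p^2 = 744769 does not, since 863 is squarefree), x^4 - 863 is irreducible over Q. Hence [Q(α):Q] = 4.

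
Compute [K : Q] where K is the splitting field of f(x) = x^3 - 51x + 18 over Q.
[K : Q] = 6

By the rational root test, any rational root of the monic integer polynomial f(x) = x^3 - 51x + 18 must be an integer dividing the constant term 18, i.e. one of ±{1, 2, 3, 6, 9, 18}. Evaluating: f(1) = -32, f(-1) = 68, f(2) = -76, f(-2) = 112, f(3) = -108, f(-3) = 144, f(6) = -72, f(-6) = 108, f(9) = 288, f(-9) = -252, f(18) = 4932, f(-18) = -4896; none is 0, so f has no rational root and is therefore irreducible over Q (a cubic with no linear factor over a field is irreducible). For an irreducible cubic, the Galois group is A_3 or S_3 according as the discriminant disc(f) = -4a^3 - 27b^2 = -4·(-51)^3 - 27·(18)^2 = 521856 is or is not a square in Q. Here disc(f) = 521856 is not a perfect square in Q, so the Galois group of f over Q is not contained in A_3 and must be all of S_3. The splitting field has degree |S_3| = 6 over Q, so [K : Q] = 6.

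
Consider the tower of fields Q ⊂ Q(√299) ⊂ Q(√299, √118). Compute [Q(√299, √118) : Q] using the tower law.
[Q(√299, √118) : Q] = 4

[Q(√299):Q] = 2 (min poly x^2 - 299, irreducible since 299 is squarefree > 1). For the top step, suppose √118 ∈ Q(√299), say √118 = c + d√299 with c, d ∈ Q. Squaring: 118 = c^2 + 299d^2 + 2cd√299. Since √299 ∉ Q this forces 2cd = 0. If d = 0 then √118 = c ∈ Q, contradicting 118 squarefree > 1. If c = 0 then 118 = 299d^2, so 299·118 = (299d)^2 is a perfect square in Q — but 299·118 = 35282 is not a perfect square (since 299 and 118 are distinct squarefree integers). Contradiction. Hence √118 ∉ Q(√299), so x^2 - 118 stays irreducible over Q(√299) and [Q(√299, √118) : Q(√299)] = 2. By the tower law, [Q(√299, √118) : Q] = 2 · 2 = 4.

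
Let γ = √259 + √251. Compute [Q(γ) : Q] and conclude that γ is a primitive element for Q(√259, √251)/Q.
[Q(γ) : Q] = 4 (equivalently, Q(γ) = Q(√259, √251))

Obviously Q(γ) ⊆ Q(√259, √251), and [Q(√259, √251):Q] = 4 (since 259, 251 are distinct squarefree integers > 1 with 65009 not a perfect square). To show equality we compute the minimal polynomial of γ. From γ = √259 + √251: γ^2 = 259 + 2√(65009) + 251 = 510 + 2√(65009), so γ^2 - 510 = 2√(65009); squaring, (γ^2 - 510)^2 = 4·65009, i.e. γ^4 - 1020γ^2 + 260100 - 260036 = 0, i.e. γ^4 - 1020γ^2 + 64 = 0. So γ is a root of x^4 - 1020x^2 + 64. This polynomial is irreducible over Q: it has no rational root (each ±√259 ± √251 is irrational), and any factorization into two quadratics over Q would force √(65009) ∈ Q (pairing opposite roots) or √259, √251 ∈ Q (other pairings), all impossible. Hence [Q(γ):Q] = 4 = [Q(√259, √251):Q], so Q(γ) = Q(√259, √251).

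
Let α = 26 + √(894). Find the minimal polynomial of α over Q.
m_α(x) = x^2 - 52x - 218

From α - 26 = √(894), squaring gives (α - 26)^2 = 894, i.e. α^2 - 52α + 676 = 894, so α^2 - 52α - 218 = 0. The discriminant of x^2 - 52x - 218 is (-52)^2 - 4·(-218) = 2704 + 872 = 3576, and 4·(894) is not a perfect square in Q since 894 is squarefree and ≠ 1. Hence x^2 - 52x - 218 is irreducible over Q and is the minimal polynomial of α.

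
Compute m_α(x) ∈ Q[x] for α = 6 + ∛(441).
m_α(x) = x^3 - 18x^2 + 108x - 657

Set β = α - 6 = ∛(441), so β^3 = 441. Then (α - 6)^3 - 441 = 0, i.e. α is a root of g(x) = (x - 6)^3 - 441 = x^3 - 18x^2 + 108x - 657. Since g(x) = h(x - 6) where h(x) = x^3 - 441, and h is irreducible over Q (because 441 is not a perfect cube, so h has no rational root, and a monic cubic with no rational root is irreducible), g is also irreducible (irreducibility is preserved under the substitution x → x - 6). Hence m_α(x) = x^3 - 18x^2 + 108x - 657.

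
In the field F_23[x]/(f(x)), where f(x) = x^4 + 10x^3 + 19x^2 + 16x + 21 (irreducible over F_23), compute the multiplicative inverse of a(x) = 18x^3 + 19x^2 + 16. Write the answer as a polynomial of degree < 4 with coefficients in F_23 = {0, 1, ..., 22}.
a(x)^(-1) ≡ 2x^3 + 3x^2 + 20x + 19 (mod f(x))

Since f is irreducible over F_23, F_23[x]/(f) is a field and a(x) ≠ 0 has an inverse. Apply the extended Euclidean algorithm to f(x) and a(x) in F_23[x]: f(x) = (9x)·a(x) + (19x^2 + 10x + 21);  a(x) = (7x + 7)·(19x^2 + 10x + 21) + (13x + 7);  (19x^2 + 10x + 21) = (5x + 14)·(13x + 7) + (15). The last nonzero remainder is the constant 15 = gcd(f, a) in F_23. Back-substituting through the division chain expresses 15 = s(x)·a(x) + t(x)·f(x) with s(x) ≡ 7x^3 + 22x^2 + x + 9 (mod f), so (7x^3 + 22x^2 + x + 9)·a(x) ≡ 15 (mod f). Multiplying by 15^(-1) ≡ 20 in F_23 gives a(x)^(-1) ≡ 20·(7x^3 + 22x^2 + x + 9) ≡ 2x^3 + 3x^2 + 20x + 19 (mod f). Check: (18x^3 + 19x^2 + 16)·(2x^3 + 3x^2 + 20x + 19) = 13x^6 + 3x^4 + 18x^3 + 18x^2 + 21x + 5 ≡ 1 (mod x^4 + 10x^3 + 19x^2 + 16x + 21).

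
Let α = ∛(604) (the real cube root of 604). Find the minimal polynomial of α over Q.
m_α(x) = x^3 - 604

α satisfies α^3 = 604, so x^3 - 604 annihilates α. By the rational root test, a rational root p/q (in lowest terms) of x^3 - 604 would satisfy p^3 = 604 q^3, forcing q = 1 and p^3 = 604; but 604 is not a perfect cube, contradiction. A monic cubic over Q with no rational root is irreducible (any nontrivial factorization would include a linear factor). Hence x^3 - 604 is the minimal polynomial of α, and in particular [Q(α):Q] = 3.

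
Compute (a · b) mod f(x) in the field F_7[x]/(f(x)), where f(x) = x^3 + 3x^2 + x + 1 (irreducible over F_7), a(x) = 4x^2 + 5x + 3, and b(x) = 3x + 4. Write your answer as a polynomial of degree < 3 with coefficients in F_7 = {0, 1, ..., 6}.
a · b ≡ 2x^2 + 3x (mod f(x))

Multiply in F_7[x]: a(x)·b(x) = (4x^2 + 5x + 3)·(3x + 4) = 5x^3 + 3x^2 + x + 5. This has degree ≥ 3, so divide by f(x) over F_7: 5x^3 + 3x^2 + x + 5 = (5)·(x^3 + 3x^2 + x + 1) + (2x^2 + 3x). Hence a·b ≡ 2x^2 + 3x (mod f). (F_7[x]/(f) is a field with 7^3 = 343 elements since f is irreducible of degree 3.)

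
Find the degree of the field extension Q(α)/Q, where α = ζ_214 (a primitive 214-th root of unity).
[Q(α):Q] = 106

The minimal polynomial of ζ_214 over Q is the 214-th cyclotomic polynomial Φ_214(x), which is irreducible over Q and has degree φ(214) = 106. Hence [Q(α):Q] = φ(214) = 106.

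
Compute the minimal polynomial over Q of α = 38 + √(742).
m_α(x) = x^2 - 76x + 702

From α - 38 = √(742), squaring gives (α - 38)^2 = 742, i.e. α^2 - 76α + 1444 = 742, so α^2 - 76α + 702 = 0. The discriminant of x^2 - 76x + 702 is (-76)^2 - 4·(702) = 5776 - 2808 = 2968, and 4·(742) is not a perfect square in Q since 742 is squarefree and ≠ 1. Hence x^2 - 76x + 702 is irreducible over Q and is the minimal polynomial of α.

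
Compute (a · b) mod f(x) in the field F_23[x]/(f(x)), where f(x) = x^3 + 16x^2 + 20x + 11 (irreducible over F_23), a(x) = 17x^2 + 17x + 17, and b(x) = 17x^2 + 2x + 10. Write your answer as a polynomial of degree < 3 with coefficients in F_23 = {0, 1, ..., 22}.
a · b ≡ 3x^2 + 15x + 9 (mod f(x))

Multiply in F_23[x]: a(x)·b(x) = (17x^2 + 17x + 17)·(17x^2 + 2x + 10) = 13x^4 + x^3 + 10x^2 + 20x + 9. This has degree ≥ 3, so divide by f(x) over F_23: 13x^4 + x^3 + 10x^2 + 20x + 9 = (13x)·(x^3 + 16x^2 + 20x + 11) + (3x^2 + 15x + 9). Hence a·b ≡ 3x^2 + 15x + 9 (mod f). (F_23[x]/(f) is a field with 23^3 = 12167 elements since f is irreducible of degree 3.)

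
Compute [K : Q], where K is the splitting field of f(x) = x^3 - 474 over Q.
[K : Q] = 6

The roots of x^3 - 474 are ∛474, ω∛474, ω^2∛474 where ω = e^(2πi/3) is a primitive cube root of unity, so K = Q(∛474, ω). Now [Q(∛474):Q] = 3 (since 474 is not a perfect cube, x^3 - 474 is irreducible) and [Q(ω):Q] = 2. Both 2 and 3 divide [K:Q], and [K:Q] ≤ 3·2 = 6, so [K:Q] = 6. (Equivalently: Q(∛474) ⊂ R but ω ∉ R, so [K : Q(∛474)] = 2.)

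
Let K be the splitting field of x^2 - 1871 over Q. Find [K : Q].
[K : Q] = 2

f(x) = x^2 - 1871 factors as (x - √1871)(x + √1871). The splitting field is K = Q(√1871). Since 1871 is squarefree and > 1, it is not a perfect square, so x^2 - 1871 is irreducible over Q and [Q(√1871) : Q] = 2. Hence [K : Q] = 2.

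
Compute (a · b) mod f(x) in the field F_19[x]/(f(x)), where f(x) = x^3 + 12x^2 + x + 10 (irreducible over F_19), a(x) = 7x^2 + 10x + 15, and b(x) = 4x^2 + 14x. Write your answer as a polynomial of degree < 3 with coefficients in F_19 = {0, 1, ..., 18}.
a · b ≡ 2x^2 + 14x + 4 (mod f(x))

Multiply in F_19[x]: a(x)·b(x) = (7x^2 + 10x + 15)·(4x^2 + 14x) = 9x^4 + 5x^3 + 10x^2 + x. This has degree ≥ 3, so divide by f(x) over F_19: 9x^4 + 5x^3 + 10x^2 + x = (9x + 11)·(x^3 + 12x^2 + x + 10) + (2x^2 + 14x + 4). Hence a·b ≡ 2x^2 + 14x + 4 (mod f). (F_19[x]/(f) is a field with 19^3 = 6859 elements since f is irreducible of degree 3.)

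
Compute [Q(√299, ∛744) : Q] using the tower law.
[Q(√299, ∛744) : Q] = 6

Let L = Q(√299, ∛744). Since Q(√299) ⊂ L and [Q(√299):Q] = 2, the tower law gives 2 | [L:Q]. Likewise Q(∛744) ⊂ L with [Q(∛744):Q] = 3 (because 744 is not a perfect cube), so 3 | [L:Q]. As gcd(2,3) = 1, [L:Q] is divisible by 6. Conversely L is generated over Q by √299 and ∛744, so [L:Q] ≤ 2·3 = 6. Therefore [Q(√299, ∛744) : Q] = 6.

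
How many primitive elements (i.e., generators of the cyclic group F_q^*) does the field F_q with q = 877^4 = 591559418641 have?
There are φ(591559418640) = 155231797248 primitive elements

F_q^* is cyclic of order q - 1 = 591559418640. A cyclic group of order m has exactly φ(m) generators. Here m = 591559418640 = 2^4 · 3 · 5 · 73 · 439 · 76913, so the number of primitive elements is φ(591559418640) = 155231797248.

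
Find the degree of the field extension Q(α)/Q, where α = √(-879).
[Q(α):Q] = 2

[Q(α):Q] equals the degree of the minimal polynomial of α. Here α^2 = -879 and x^2 + 879 is irreducible (d = -879 is squarefree, ≠ 1, hence not a square), so deg(m_α) = 2. Thus [Q(α):Q] = 2.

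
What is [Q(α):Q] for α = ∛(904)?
[Q(α):Q] = 3

The minimal polynomial of α is x^3 - 904, irreducible over Q since 904 is not a perfect cube (so x^3 - 904 has no rational root). Hence [Q(α):Q] = deg(m_α) = 3.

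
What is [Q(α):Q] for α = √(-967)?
[Q(α):Q] = 2

[Q(α):Q] equals the degree of the minimal polynomial of α. Here α^2 = -967 and x^2 + 967 is irreducible (d = -967 is squarefree, ≠ 1, hence not a square), so deg(m_α) = 2. Thus [Q(α):Q] = 2.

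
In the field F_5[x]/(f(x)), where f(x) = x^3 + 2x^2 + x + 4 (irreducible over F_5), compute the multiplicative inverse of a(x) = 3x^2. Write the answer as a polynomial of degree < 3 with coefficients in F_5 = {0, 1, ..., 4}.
a(x)^(-1) ≡ 2x^2 + x + 1 (mod f(x))

Since f is irreducible over F_5, F_5[x]/(f) is a field and a(x) ≠ 0 has an inverse. Apply the extended Euclidean algorithm to f(x) and a(x) in F_5[x]: f(x) = (2x + 4)·a(x) + (x + 4);  a(x) = (3x + 3)·(x + 4) + (3). The last nonzero remainder is the constant 3 = gcd(f, a) in F_5. Back-substituting through the division chain expresses 3 = s(x)·a(x) + t(x)·f(x) with s(x) ≡ x^2 + 3x + 3 (mod f), so (x^2 + 3x + 3)·a(x) ≡ 3 (mod f). Multiplying by 3^(-1) ≡ 2 in F_5 gives a(x)^(-1) ≡ 2·(x^2 + 3x + 3) ≡ 2x^2 + x + 1 (mod f). Check: (3x^2)·(2x^2 + x + 1) = x^4 + 3x^3 + 3x^2 ≡ 1 (mod x^3 + 2x^2 + x + 4).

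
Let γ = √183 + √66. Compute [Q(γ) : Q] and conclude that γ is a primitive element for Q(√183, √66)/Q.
[Q(γ) : Q] = 4 (equivalently, Q(γ) = Q(√183, √66))

Obviously Q(γ) ⊆ Q(√183, √66), and [Q(√183, √66):Q] = 4 (since 183, 66 are distinct squarefree integers > 1 with 12078 not a perfect square). To show equality we compute the minimal polynomial of γ. From γ = √183 + √66: γ^2 = 183 + 2√(12078) + 66 = 249 + 2√(12078), so γ^2 - 249 = 2√(12078); squaring, (γ^2 - 249)^2 = 4·12078, i.e. γ^4 - 498γ^2 + 62001 - 48312 = 0, i.e. γ^4 - 498γ^2 + 13689 = 0. So γ is a root of x^4 - 498x^2 + 13689. This polynomial is irreducible over Q: it has no rational root (each ±√183 ± √66 is irrational), and any factorization into two quadratics over Q would force √(12078) ∈ Q (pairing opposite roots) or √183, √66 ∈ Q (other pairings), all impossible. Hence [Q(γ):Q] = 4 = [Q(√183, √66):Q], so Q(γ) = Q(√183, √66).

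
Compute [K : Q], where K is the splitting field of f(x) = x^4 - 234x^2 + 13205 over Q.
[K : Q] = 4

Solving the quadratic in x^2: x^2 = (234 ± √(234^2 - 4·13205))/2 = (234 ± √1936)/2 = (234 ± 44)/2, giving x^2 = 95 or x^2 = 139. So f(x) = (x^2 - 95)(x^2 - 139) and the roots of f are ±√95, ±√139. Hence the splitting field is K = Q(√95, √139). Since 95 and 139 are distinct squarefree integers > 1, their product 13205 is not a perfect square, so √139 ∉ Q(√95). By the tower law [K:Q] = [Q(√95,√139):Q(√95)] · [Q(√95):Q] = 2 · 2 = 4.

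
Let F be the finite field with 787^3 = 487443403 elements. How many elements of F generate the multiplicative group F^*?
There are φ(487443402) = 155844000 primitive elements

F_q^* is cyclic of order q - 1 = 487443402. A cyclic group of order m has exactly φ(m) generators. Here m = 487443402 = 2 · 3^2 · 37^2 · 131 · 151, so the number of primitive elements is φ(487443402) = 155844000.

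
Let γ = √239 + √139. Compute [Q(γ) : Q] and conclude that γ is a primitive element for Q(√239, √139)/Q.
[Q(γ) : Q] = 4 (equivalently, Q(γ) = Q(√239, √139))

Obviously Q(γ) ⊆ Q(√239, √139), and [Q(√239, √139):Q] = 4 (since 239, 139 are distinct squarefree integers > 1 with 33221 not a perfect square). To show equality we compute the minimal polynomial of γ. From γ = √239 + √139: γ^2 = 239 + 2√(33221) + 139 = 378 + 2√(33221), so γ^2 - 378 = 2√(33221); squaring, (γ^2 - 378)^2 = 4·33221, i.e. γ^4 - 756γ^2 + 142884 - 132884 = 0, i.e. γ^4 - 756γ^2 + 10000 = 0. So γ is a root of x^4 - 756x^2 + 10000. This polynomial is irreducible over Q: it has no rational root (each ±√239 ± √139 is irrational), and any factorization into two quadratics over Q would force √(33221) ∈ Q (pairing opposite roots) or √239, √139 ∈ Q (other pairings), all impossible. Hence [Q(γ):Q] = 4 = [Q(√239, √139):Q], so Q(γ) = Q(√239, √139).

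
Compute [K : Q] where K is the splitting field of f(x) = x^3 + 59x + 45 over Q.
[K : Q] = 6

By the rational root test, any rational root of the monic integer polynomial f(x) = x^3 + 59x + 45 must be an integer dividing the constant term 45, i.e. one of ±{1, 3, 5, 9, 15, 45}. Evaluating: f(1) = 105, f(-1) = -15, f(3) = 249, f(-3) = -159, f(5) = 465, f(-5) = -375, f(9) = 1305, f(-9) = -1215, f(15) = 4305, f(-15) = -4215, f(45) = 93825, f(-45) = -93735; none is 0, so f has no rational root and is therefore irreducible over Q (a cubic with no linear factor over a field is irreducible). For an irreducible cubic, the Galois group is A_3 or S_3 according as the discriminant disc(f) = -4a^3 - 27b^2 = -4·(59)^3 - 27·(45)^2 = -876191 is or is not a square in Q. Here disc(f) = -876191 is not a perfect square in Q, so the Galois group of f over Q is not contained in A_3 and must be all of S_3. The splitting field has degree |S_3| = 6 over Q, so [K : Q] = 6.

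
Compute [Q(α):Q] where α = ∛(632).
[Q(α):Q] = 3

The minimal polynomial of α is x^3 - 632, irreducible over Q since 632 is not a perfect cube (so x^3 - 632 has no rational root). Hence [Q(α):Q] = deg(m_α) = 3.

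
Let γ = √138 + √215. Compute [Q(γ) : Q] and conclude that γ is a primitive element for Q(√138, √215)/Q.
[Q(γ) : Q] = 4 (equivalently, Q(γ) = Q(√138, √215))

Obviously Q(γ) ⊆ Q(√138, √215), and [Q(√138, √215):Q] = 4 (since 138, 215 are distinct squarefree integers > 1 with 29670 not a perfect square). To show equality we compute the minimal polynomial of γ. From γ = √138 + √215: γ^2 = 138 + 2√(29670) + 215 = 353 + 2√(29670), so γ^2 - 353 = 2√(29670); squaring, (γ^2 - 353)^2 = 4·29670, i.e. γ^4 - 706γ^2 + 124609 - 118680 = 0, i.e. γ^4 - 706γ^2 + 5929 = 0. So γ is a root of x^4 - 706x^2 + 5929. This polynomial is irreducible over Q: it has no rational root (each ±√138 ± √215 is irrational), and any factorization into two quadratics over Q would force √(29670) ∈ Q (pairing opposite roots) or √138, √215 ∈ Q (other pairings), all impossible. Hence [Q(γ):Q] = 4 = [Q(√138, √215):Q], so Q(γ) = Q(√138, √215).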